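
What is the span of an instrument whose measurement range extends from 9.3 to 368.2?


Span = upper range - lower range.
Span = 368.2 - (9.3)
Span = 358.9

358.9


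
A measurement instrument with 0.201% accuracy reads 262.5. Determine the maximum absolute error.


Absolute error = (accuracy% / 100) * reading.
Error = (0.201 / 100) * 262.5
Error = 0.00201 * 262.5
Error = 0.5276

0.5276


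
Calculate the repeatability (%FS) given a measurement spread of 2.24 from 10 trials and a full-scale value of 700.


Repeatability = (spread / full scale) * 100%.
R = (2.24 / 700) * 100
R = 0.32 %FS

0.32 %FS


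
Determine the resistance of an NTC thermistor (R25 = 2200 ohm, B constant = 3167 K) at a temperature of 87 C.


NTC thermistor equation: Rt = R25 * exp(B * (1/T - 1/T25)).
T in Kelvin: 360.15 K, T25 = 298.15 K
1/T - 1/T25 = 1/360.15 - 1/298.15 = -0.0005774
B * (1/T - 1/T25) = 3167 * -0.0005774 = -1.8286
Rt = 2200 * exp(-1.8286) = 353.4 ohm

353.4 ohm


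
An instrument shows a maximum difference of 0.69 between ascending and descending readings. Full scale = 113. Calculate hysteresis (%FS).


Hysteresis = (max difference / full scale) * 100%.
H = (0.69 / 113) * 100
H = 0.611 %FS

0.611 %FS


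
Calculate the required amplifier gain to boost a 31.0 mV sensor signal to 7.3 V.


Gain = Vout / Vin (converting to same units).
G = 7.3 V / 31.0 mV
G = 7300.0 mV / 31.0 mV
G = 235.48

235.48


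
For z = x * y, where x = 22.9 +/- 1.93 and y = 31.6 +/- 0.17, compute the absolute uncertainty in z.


For a product z = x*y, the relative uncertainty is:
uz/z = sqrt((ux/x)^2 + (uy/y)^2)
Relative uncertainties: ux/x = 1.93/22.9 = 0.084279
uy/y = 0.17/31.6 = 0.00538
z = 22.9 * 31.6 = 723.6
uz = 723.6 * sqrt(0.084279^2 + 0.00538^2) = 61.112

61.112


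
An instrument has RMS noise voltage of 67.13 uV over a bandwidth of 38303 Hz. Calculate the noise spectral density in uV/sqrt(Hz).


Noise spectral density = Vrms / sqrt(BW).
NSD = 67.13 / sqrt(38303)
NSD = 67.13 / 195.7115
NSD = 0.343 uV/sqrt(Hz)

0.343 uV/sqrt(Hz)


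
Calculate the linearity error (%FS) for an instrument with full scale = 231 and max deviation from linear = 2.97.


Linearity error = (max deviation / full scale) * 100%.
Linearity = (2.97 / 231) * 100
Linearity = 1.286 %FS

1.286 %FS


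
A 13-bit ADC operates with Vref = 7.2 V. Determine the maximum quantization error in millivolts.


The maximum quantization error is +/- LSB/2.
LSB = Vref / 2^n = 7.2 / 8192 = 0.00087891 V
Max error = LSB / 2 = 0.00087891 / 2 = 0.00043945 V
Max error = 0.4395 mV

0.4395 mV


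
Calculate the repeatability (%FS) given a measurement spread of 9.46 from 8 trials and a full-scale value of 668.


Repeatability = (spread / full scale) * 100%.
R = (9.46 / 668) * 100
R = 1.416 %FS

1.416 %FS


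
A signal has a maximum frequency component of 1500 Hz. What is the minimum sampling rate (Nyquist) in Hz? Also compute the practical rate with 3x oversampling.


By Nyquist theorem, fs_min = 2 * fmax.
fs_min = 2 * 1500 = 3000 Hz
Practical rate = 3 * fs_min = 3 * 3000 = 9000 Hz

fs_min = 3000 Hz, fs_practical = 9000 Hz


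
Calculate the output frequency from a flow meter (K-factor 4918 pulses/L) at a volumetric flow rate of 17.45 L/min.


Frequency = K * Q / 60 (converting L/min to L/s).
f = 4918 * 17.45 / 60
f = 85819.1 / 60
f = 1430.32 Hz

1430.32 Hz


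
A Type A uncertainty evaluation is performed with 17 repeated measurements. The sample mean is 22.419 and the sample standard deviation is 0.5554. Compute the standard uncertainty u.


The standard uncertainty for Type A evaluation is u = s / sqrt(n).
u = 0.5554 / sqrt(17)
u = 0.5554 / 4.1231
u = 0.1347

0.1347


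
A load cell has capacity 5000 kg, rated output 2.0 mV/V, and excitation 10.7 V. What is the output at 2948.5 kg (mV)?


Vout = rated_output * Vex * (load / capacity).
Vout = 2.0 * 10.7 * (2948.5 / 5000)
Vout = 2.0 * 10.7 * 0.5897
Vout = 12.62 mV

12.62 mV


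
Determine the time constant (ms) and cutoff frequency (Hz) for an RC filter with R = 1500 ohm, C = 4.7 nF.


Time constant: tau = R * C.
tau = 1500 * 4.70e-09 = 7.05e-06 s
tau = 0.0071 ms
Cutoff frequency: fc = 1 / (2*pi*R*C).
fc = 1 / (2*pi*7.05e-06) = 22575.17 Hz

tau = 0.0071 ms, fc = 22575.17 Hz


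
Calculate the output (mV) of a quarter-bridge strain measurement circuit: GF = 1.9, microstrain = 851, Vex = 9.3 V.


Quarter bridge output: Vout = (GF * epsilon * Vex) / 4.
Vout = (1.9 * 851e-6 * 9.3) / 4
Vout = 0.01503717 / 4 V
Vout = 0.00375929 V = 3.7593 mV

3.7593 mV


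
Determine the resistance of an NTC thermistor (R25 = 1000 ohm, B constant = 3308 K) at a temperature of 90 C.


NTC thermistor equation: Rt = R25 * exp(B * (1/T - 1/T25)).
T in Kelvin: 363.15 K, T25 = 298.15 K
1/T - 1/T25 = 1/363.15 - 1/298.15 = -0.00060033
B * (1/T - 1/T25) = 3308 * -0.00060033 = -1.9859
Rt = 1000 * exp(-1.9859) = 137.3 ohm

137.3 ohm


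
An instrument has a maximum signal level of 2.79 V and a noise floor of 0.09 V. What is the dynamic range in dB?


Dynamic range = 20 * log10(Vmax / Vnoise).
DR = 20 * log10(2.79 / 0.09)
DR = 20 * log10(31.0)
DR = 29.83 dB

29.83 dB


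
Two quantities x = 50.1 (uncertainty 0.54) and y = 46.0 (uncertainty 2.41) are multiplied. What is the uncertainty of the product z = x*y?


For a product z = x*y, the relative uncertainty is:
uz/z = sqrt((ux/x)^2 + (uy/y)^2)
Relative uncertainties: ux/x = 0.54/50.1 = 0.010778
uy/y = 2.41/46.0 = 0.052391
z = 50.1 * 46.0 = 2304.6
uz = 2304.6 * sqrt(0.010778^2 + 0.052391^2) = 123.27

123.27


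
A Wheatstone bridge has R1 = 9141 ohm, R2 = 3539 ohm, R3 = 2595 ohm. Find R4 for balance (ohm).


At balance: R1*R4 = R2*R3, so R4 = R2*R3/R1.
R4 = 3539 * 2595 / 9141
R4 = 9183705 / 9141
R4 = 1004.67 ohm

1004.67 ohm


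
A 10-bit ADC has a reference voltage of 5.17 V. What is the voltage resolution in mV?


The resolution (LSB) of an ADC is Vref / 2^n.
LSB = 5.17 / 2^10
LSB = 5.17 / 1024
LSB = 0.00504883 V = 5.04882812 mV

5.04882812 mV


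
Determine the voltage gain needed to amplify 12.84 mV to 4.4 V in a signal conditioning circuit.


Gain = Vout / Vin (converting to same units).
G = 4.4 V / 12.84 mV
G = 4400.0 mV / 12.84 mV
G = 342.68

342.68


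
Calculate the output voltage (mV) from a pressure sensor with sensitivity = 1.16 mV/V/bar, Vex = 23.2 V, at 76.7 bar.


Output = sensitivity * Vex * P.
Vout = 1.16 * 23.2 * 76.7
Vout = 26.912 * 76.7
Vout = 2064.15 mV

2064.15 mV


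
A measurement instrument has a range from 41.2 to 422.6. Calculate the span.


Span = upper range - lower range.
Span = 422.6 - (41.2)
Span = 381.4

381.4


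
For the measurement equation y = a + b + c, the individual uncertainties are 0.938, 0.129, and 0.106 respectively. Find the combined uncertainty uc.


For a sum of independent quantities, uc = sqrt(u1^2 + u2^2 + u3^2).
uc = sqrt(0.938^2 + 0.129^2 + 0.106^2)
uc = sqrt(0.879844 + 0.016641 + 0.011236)
uc = 0.9527

0.9527


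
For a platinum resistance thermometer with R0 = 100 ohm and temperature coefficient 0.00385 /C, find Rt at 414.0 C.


The RTD equation: Rt = R0 * (1 + alpha * T).
Rt = 100 * (1 + 0.00385 * 414.0)
Rt = 100 * (1 + 1.5939)
Rt = 100 * 2.5939
Rt = 259.39 ohm

259.39 ohm


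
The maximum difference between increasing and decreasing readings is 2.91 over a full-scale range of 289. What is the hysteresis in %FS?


Hysteresis = (max difference / full scale) * 100%.
H = (2.91 / 289) * 100
H = 1.007 %FS

1.007 %FS


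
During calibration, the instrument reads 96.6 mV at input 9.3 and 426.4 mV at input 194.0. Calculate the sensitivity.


Sensitivity = (y2 - y1) / (x2 - x1).
S = (426.4 - 96.6) / (194.0 - 9.3)
S = 329.8 / 184.7
S = 1.7856 mV/unit

1.7856 mV/unit


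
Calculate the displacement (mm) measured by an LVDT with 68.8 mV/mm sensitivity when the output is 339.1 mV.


Displacement = Vout / sensitivity.
d = 339.1 / 68.8
d = 4.929 mm

4.929 mm


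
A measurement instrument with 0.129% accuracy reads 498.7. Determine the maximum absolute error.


Absolute error = (accuracy% / 100) * reading.
Error = (0.129 / 100) * 498.7
Error = 0.00129 * 498.7
Error = 0.6433

0.6433


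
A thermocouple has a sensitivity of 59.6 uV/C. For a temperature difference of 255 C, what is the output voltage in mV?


The thermocouple output V = sensitivity * dT.
V = 59.6 uV/C * 255 C
V = 15198.0 uV
V = 15.198 mV

15.198 mV


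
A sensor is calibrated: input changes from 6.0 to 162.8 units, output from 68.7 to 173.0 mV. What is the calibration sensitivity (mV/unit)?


Sensitivity = (y2 - y1) / (x2 - x1).
S = (173.0 - 68.7) / (162.8 - 6.0)
S = 104.3 / 156.8
S = 0.6652 mV/unit

0.6652 mV/unit


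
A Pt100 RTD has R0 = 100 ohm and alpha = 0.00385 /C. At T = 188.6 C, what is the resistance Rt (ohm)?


The RTD equation: Rt = R0 * (1 + alpha * T).
Rt = 100 * (1 + 0.00385 * 188.6)
Rt = 100 * (1 + 0.72611)
Rt = 100 * 1.72611
Rt = 172.611 ohm

172.611 ohm


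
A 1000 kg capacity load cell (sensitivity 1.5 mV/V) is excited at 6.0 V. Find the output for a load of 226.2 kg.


Vout = rated_output * Vex * (load / capacity).
Vout = 1.5 * 6.0 * (226.2 / 1000)
Vout = 1.5 * 6.0 * 0.2262
Vout = 2.036 mV

2.036 mV


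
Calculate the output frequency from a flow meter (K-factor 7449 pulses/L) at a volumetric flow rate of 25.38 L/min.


Frequency = K * Q / 60 (converting L/min to L/s).
f = 7449 * 25.38 / 60
f = 189055.62 / 60
f = 3150.93 Hz

3150.93 Hz


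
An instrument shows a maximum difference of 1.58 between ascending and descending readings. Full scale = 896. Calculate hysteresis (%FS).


Hysteresis = (max difference / full scale) * 100%.
H = (1.58 / 896) * 100
H = 0.176 %FS

0.176 %FS


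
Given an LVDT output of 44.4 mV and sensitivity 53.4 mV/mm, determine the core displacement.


Displacement = Vout / sensitivity.
d = 44.4 / 53.4
d = 0.831 mm

0.831 mm


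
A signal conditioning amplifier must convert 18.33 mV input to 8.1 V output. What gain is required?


Gain = Vout / Vin (converting to same units).
G = 8.1 V / 18.33 mV
G = 8100.0 mV / 18.33 mV
G = 441.9

441.9


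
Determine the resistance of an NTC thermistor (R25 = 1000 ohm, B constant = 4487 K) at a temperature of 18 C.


NTC thermistor equation: Rt = R25 * exp(B * (1/T - 1/T25)).
T in Kelvin: 291.15 K, T25 = 298.15 K
1/T - 1/T25 = 1/291.15 - 1/298.15 = 8.064e-05
B * (1/T - 1/T25) = 4487 * 8.064e-05 = 0.3618
Rt = 1000 * exp(0.3618) = 1436.0 ohm

1436.0 ohm


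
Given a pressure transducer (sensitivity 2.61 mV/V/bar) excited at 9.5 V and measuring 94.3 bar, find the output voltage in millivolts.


Output = sensitivity * Vex * P.
Vout = 2.61 * 9.5 * 94.3
Vout = 24.795 * 94.3
Vout = 2338.17 mV

2338.17 mV


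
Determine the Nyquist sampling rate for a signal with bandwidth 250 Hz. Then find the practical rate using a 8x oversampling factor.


By Nyquist theorem, fs_min = 2 * fmax.
fs_min = 2 * 250 = 500 Hz
Practical rate = 8 * fs_min = 8 * 500 = 4000 Hz

fs_min = 500 Hz, fs_practical = 4000 Hz


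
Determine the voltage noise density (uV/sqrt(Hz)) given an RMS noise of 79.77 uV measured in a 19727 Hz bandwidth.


Noise spectral density = Vrms / sqrt(BW).
NSD = 79.77 / sqrt(19727)
NSD = 79.77 / 140.4528
NSD = 0.5679 uV/sqrt(Hz)

0.5679 uV/sqrt(Hz)


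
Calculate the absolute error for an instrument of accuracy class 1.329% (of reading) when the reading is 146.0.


Absolute error = (accuracy% / 100) * reading.
Error = (1.329 / 100) * 146.0
Error = 0.01329 * 146.0
Error = 1.9403

1.9403


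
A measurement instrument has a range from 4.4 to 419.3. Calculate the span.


Span = upper range - lower range.
Span = 419.3 - (4.4)
Span = 414.9

414.9


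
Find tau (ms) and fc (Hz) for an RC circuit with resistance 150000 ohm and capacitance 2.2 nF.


Time constant: tau = R * C.
tau = 150000 * 2.20e-09 = 0.00033 s
tau = 0.33 ms
Cutoff frequency: fc = 1 / (2*pi*R*C).
fc = 1 / (2*pi*0.00033) = 482.29 Hz

tau = 0.33 ms, fc = 482.29 Hz


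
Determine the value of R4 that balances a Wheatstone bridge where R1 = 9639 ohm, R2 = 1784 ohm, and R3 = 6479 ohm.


At balance: R1*R4 = R2*R3, so R4 = R2*R3/R1.
R4 = 1784 * 6479 / 9639
R4 = 11558536 / 9639
R4 = 1199.14 ohm

1199.14 ohm


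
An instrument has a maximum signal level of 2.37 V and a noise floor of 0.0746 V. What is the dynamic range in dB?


Dynamic range = 20 * log10(Vmax / Vnoise).
DR = 20 * log10(2.37 / 0.0746)
DR = 20 * log10(31.77)
DR = 30.04 dB

30.04 dB


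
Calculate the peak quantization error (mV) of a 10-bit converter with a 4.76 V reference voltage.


The maximum quantization error is +/- LSB/2.
LSB = Vref / 2^n = 4.76 / 1024 = 0.00464844 V
Max error = LSB / 2 = 0.00464844 / 2 = 0.00232422 V
Max error = 2.3242 mV

2.3242 mV


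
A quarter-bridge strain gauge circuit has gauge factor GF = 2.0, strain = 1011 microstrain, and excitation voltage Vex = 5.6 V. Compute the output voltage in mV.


Quarter bridge output: Vout = (GF * epsilon * Vex) / 4.
Vout = (2.0 * 1011e-6 * 5.6) / 4
Vout = 0.0113232 / 4 V
Vout = 0.0028308 V = 2.8308 mV

2.8308 mV


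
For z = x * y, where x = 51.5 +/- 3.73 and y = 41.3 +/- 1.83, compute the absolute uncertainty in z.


For a product z = x*y, the relative uncertainty is:
uz/z = sqrt((ux/x)^2 + (uy/y)^2)
Relative uncertainties: ux/x = 3.73/51.5 = 0.072427
uy/y = 1.83/41.3 = 0.04431
z = 51.5 * 41.3 = 2126.9
uz = 2126.9 * sqrt(0.072427^2 + 0.04431^2) = 180.591

180.591


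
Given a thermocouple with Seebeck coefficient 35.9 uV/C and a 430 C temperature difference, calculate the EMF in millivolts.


The thermocouple output V = sensitivity * dT.
V = 35.9 uV/C * 430 C
V = 15437.0 uV
V = 15.437 mV

15.437 mV


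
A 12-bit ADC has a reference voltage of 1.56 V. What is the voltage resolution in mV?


The resolution (LSB) of an ADC is Vref / 2^n.
LSB = 1.56 / 2^12
LSB = 1.56 / 4096
LSB = 0.00038086 V = 0.38085938 mV

0.38085938 mV


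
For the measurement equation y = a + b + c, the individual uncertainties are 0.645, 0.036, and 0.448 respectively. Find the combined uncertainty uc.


For a sum of independent quantities, uc = sqrt(u1^2 + u2^2 + u3^2).
uc = sqrt(0.645^2 + 0.036^2 + 0.448^2)
uc = sqrt(0.416025 + 0.001296 + 0.200704)
uc = 0.7861

0.7861


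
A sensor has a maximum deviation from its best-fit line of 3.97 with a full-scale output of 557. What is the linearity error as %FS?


Linearity error = (max deviation / full scale) * 100%.
Linearity = (3.97 / 557) * 100
Linearity = 0.713 %FS

0.713 %FS


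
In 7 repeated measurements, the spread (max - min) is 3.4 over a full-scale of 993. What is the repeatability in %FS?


Repeatability = (spread / full scale) * 100%.
R = (3.4 / 993) * 100
R = 0.342 %FS

0.342 %FS


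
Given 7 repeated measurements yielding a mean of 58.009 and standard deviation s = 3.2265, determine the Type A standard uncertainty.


The standard uncertainty for Type A evaluation is u = s / sqrt(n).
u = 3.2265 / sqrt(7)
u = 3.2265 / 2.6458
u = 1.2195

1.2195


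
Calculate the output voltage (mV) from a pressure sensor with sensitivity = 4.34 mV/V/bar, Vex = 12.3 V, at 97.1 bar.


Output = sensitivity * Vex * P.
Vout = 4.34 * 12.3 * 97.1
Vout = 53.382 * 97.1
Vout = 5183.39 mV

5183.39 mV


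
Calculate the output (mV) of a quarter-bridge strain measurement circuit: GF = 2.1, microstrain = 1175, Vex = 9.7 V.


Quarter bridge output: Vout = (GF * epsilon * Vex) / 4.
Vout = (2.1 * 1175e-6 * 9.7) / 4
Vout = 0.02393475 / 4 V
Vout = 0.00598369 V = 5.9837 mV

5.9837 mV


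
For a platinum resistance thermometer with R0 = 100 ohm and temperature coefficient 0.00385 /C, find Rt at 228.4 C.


The RTD equation: Rt = R0 * (1 + alpha * T).
Rt = 100 * (1 + 0.00385 * 228.4)
Rt = 100 * (1 + 0.87934)
Rt = 100 * 1.87934
Rt = 187.934 ohm

187.934 ohm


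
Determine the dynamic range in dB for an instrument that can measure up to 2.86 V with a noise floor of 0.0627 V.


Dynamic range = 20 * log10(Vmax / Vnoise).
DR = 20 * log10(2.86 / 0.0627)
DR = 20 * log10(45.61)
DR = 33.18 dB

33.18 dB


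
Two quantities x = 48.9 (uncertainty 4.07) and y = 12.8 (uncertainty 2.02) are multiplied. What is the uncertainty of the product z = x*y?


For a product z = x*y, the relative uncertainty is:
uz/z = sqrt((ux/x)^2 + (uy/y)^2)
Relative uncertainties: ux/x = 4.07/48.9 = 0.083231
uy/y = 2.02/12.8 = 0.157812
z = 48.9 * 12.8 = 625.9
uz = 625.9 * sqrt(0.083231^2 + 0.157812^2) = 111.674

111.674


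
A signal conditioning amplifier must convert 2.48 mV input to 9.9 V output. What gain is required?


Gain = Vout / Vin (converting to same units).
G = 9.9 V / 2.48 mV
G = 9900.0 mV / 2.48 mV
G = 3991.94

3991.94


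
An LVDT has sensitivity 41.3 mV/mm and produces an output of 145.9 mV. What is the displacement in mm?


Displacement = Vout / sensitivity.
d = 145.9 / 41.3
d = 3.533 mm

3.533 mm


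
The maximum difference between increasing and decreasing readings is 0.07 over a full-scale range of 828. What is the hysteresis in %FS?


Hysteresis = (max difference / full scale) * 100%.
H = (0.07 / 828) * 100
H = 0.008 %FS

0.008 %FS


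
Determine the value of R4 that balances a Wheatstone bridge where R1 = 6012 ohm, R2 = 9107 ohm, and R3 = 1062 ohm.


At balance: R1*R4 = R2*R3, so R4 = R2*R3/R1.
R4 = 9107 * 1062 / 6012
R4 = 9671634 / 6012
R4 = 1608.72 ohm

1608.72 ohm


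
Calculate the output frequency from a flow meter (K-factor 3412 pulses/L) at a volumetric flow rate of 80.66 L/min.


Frequency = K * Q / 60 (converting L/min to L/s).
f = 3412 * 80.66 / 60
f = 275211.92 / 60
f = 4586.87 Hz

4586.87 Hz


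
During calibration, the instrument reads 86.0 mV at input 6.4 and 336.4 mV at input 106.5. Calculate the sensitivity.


Sensitivity = (y2 - y1) / (x2 - x1).
S = (336.4 - 86.0) / (106.5 - 6.4)
S = 250.4 / 100.1
S = 2.5015 mV/unit

2.5015 mV/unit


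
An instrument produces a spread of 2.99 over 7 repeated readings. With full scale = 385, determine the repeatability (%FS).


Repeatability = (spread / full scale) * 100%.
R = (2.99 / 385) * 100
R = 0.777 %FS

0.777 %FS


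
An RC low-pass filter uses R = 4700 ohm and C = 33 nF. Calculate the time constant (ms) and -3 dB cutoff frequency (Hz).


Time constant: tau = R * C.
tau = 4700 * 3.30e-08 = 0.0001551 s
tau = 0.1551 ms
Cutoff frequency: fc = 1 / (2*pi*R*C).
fc = 1 / (2*pi*0.0001551) = 1026.14 Hz

tau = 0.1551 ms, fc = 1026.14 Hz


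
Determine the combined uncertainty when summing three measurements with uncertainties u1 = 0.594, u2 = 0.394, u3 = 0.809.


For a sum of independent quantities, uc = sqrt(u1^2 + u2^2 + u3^2).
uc = sqrt(0.594^2 + 0.394^2 + 0.809^2)
uc = sqrt(0.352836 + 0.155236 + 0.654481)
uc = 1.0782

1.0782


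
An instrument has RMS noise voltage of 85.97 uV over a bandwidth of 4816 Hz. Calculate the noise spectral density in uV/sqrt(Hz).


Noise spectral density = Vrms / sqrt(BW).
NSD = 85.97 / sqrt(4816)
NSD = 85.97 / 69.3974
NSD = 1.2388 uV/sqrt(Hz)

1.2388 uV/sqrt(Hz)


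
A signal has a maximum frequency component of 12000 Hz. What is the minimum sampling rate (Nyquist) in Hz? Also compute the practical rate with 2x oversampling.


By Nyquist theorem, fs_min = 2 * fmax.
fs_min = 2 * 12000 = 24000 Hz
Practical rate = 2 * fs_min = 2 * 24000 = 48000 Hz

fs_min = 24000 Hz, fs_practical = 48000 Hz


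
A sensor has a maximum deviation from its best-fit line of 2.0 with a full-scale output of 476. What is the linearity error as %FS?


Linearity error = (max deviation / full scale) * 100%.
Linearity = (2.0 / 476) * 100
Linearity = 0.42 %FS

0.42 %FS


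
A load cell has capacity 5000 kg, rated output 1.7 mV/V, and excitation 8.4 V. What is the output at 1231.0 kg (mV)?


Vout = rated_output * Vex * (load / capacity).
Vout = 1.7 * 8.4 * (1231.0 / 5000)
Vout = 1.7 * 8.4 * 0.2462
Vout = 3.516 mV

3.516 mV


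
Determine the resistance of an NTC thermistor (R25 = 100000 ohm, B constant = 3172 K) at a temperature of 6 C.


NTC thermistor equation: Rt = R25 * exp(B * (1/T - 1/T25)).
T in Kelvin: 279.15 K, T25 = 298.15 K
1/T - 1/T25 = 1/279.15 - 1/298.15 = 0.00022829
B * (1/T - 1/T25) = 3172 * 0.00022829 = 0.7241
Rt = 100000 * exp(0.7241) = 206292.8 ohm

206292.8 ohm


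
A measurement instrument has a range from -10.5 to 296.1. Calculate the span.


Span = upper range - lower range.
Span = 296.1 - (-10.5)
Span = 306.6

306.6


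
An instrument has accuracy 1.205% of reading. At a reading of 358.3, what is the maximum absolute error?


Absolute error = (accuracy% / 100) * reading.
Error = (1.205 / 100) * 358.3
Error = 0.01205 * 358.3
Error = 4.3175

4.3175


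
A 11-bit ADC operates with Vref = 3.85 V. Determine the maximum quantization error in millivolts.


The maximum quantization error is +/- LSB/2.
LSB = Vref / 2^n = 3.85 / 2048 = 0.00187988 V
Max error = LSB / 2 = 0.00187988 / 2 = 0.00093994 V
Max error = 0.9399 mV

0.9399 mV


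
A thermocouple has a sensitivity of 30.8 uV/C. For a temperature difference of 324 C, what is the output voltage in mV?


The thermocouple output V = sensitivity * dT.
V = 30.8 uV/C * 324 C
V = 9979.2 uV
V = 9.979 mV

9.979 mV


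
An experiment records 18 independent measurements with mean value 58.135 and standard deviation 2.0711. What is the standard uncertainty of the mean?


The standard uncertainty for Type A evaluation is u = s / sqrt(n).
u = 2.0711 / sqrt(18)
u = 2.0711 / 4.2426
u = 0.4882

0.4882


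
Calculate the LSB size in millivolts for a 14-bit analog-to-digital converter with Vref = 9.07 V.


The resolution (LSB) of an ADC is Vref / 2^n.
LSB = 9.07 / 2^14
LSB = 9.07 / 16384
LSB = 0.00055359 V = 0.55358887 mV

0.55358887 mV


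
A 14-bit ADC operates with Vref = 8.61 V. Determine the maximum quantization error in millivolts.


The maximum quantization error is +/- LSB/2.
LSB = Vref / 2^n = 8.61 / 16384 = 0.00052551 V
Max error = LSB / 2 = 0.00052551 / 2 = 0.00026276 V
Max error = 0.2628 mV

0.2628 mV


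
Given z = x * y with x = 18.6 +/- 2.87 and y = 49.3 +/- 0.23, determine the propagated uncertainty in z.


For a product z = x*y, the relative uncertainty is:
uz/z = sqrt((ux/x)^2 + (uy/y)^2)
Relative uncertainties: ux/x = 2.87/18.6 = 0.154301
uy/y = 0.23/49.3 = 0.004665
z = 18.6 * 49.3 = 917.0
uz = 917.0 * sqrt(0.154301^2 + 0.004665^2) = 141.556

141.556


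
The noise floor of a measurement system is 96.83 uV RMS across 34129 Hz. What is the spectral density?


Noise spectral density = Vrms / sqrt(BW).
NSD = 96.83 / sqrt(34129)
NSD = 96.83 / 184.7404
NSD = 0.5241 uV/sqrt(Hz)

0.5241 uV/sqrt(Hz)


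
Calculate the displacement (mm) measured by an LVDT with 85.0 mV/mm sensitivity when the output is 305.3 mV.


Displacement = Vout / sensitivity.
d = 305.3 / 85.0
d = 3.592 mm

3.592 mm


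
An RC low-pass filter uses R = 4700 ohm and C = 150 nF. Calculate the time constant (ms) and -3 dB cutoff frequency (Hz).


Time constant: tau = R * C.
tau = 4700 * 1.50e-07 = 0.000705 s
tau = 0.705 ms
Cutoff frequency: fc = 1 / (2*pi*R*C).
fc = 1 / (2*pi*0.000705) = 225.75 Hz

tau = 0.705 ms, fc = 225.75 Hz


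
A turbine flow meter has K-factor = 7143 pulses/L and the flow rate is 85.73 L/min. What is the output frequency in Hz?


Frequency = K * Q / 60 (converting L/min to L/s).
f = 7143 * 85.73 / 60
f = 612369.39 / 60
f = 10206.16 Hz

10206.16 Hz


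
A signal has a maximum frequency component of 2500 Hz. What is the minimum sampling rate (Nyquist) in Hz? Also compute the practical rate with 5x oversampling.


By Nyquist theorem, fs_min = 2 * fmax.
fs_min = 2 * 2500 = 5000 Hz
Practical rate = 5 * fs_min = 5 * 5000 = 25000 Hz

fs_min = 5000 Hz, fs_practical = 25000 Hz


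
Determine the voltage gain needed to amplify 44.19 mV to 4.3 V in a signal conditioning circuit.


Gain = Vout / Vin (converting to same units).
G = 4.3 V / 44.19 mV
G = 4300.0 mV / 44.19 mV
G = 97.31

97.31


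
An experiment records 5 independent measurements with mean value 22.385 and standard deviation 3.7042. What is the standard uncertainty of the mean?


The standard uncertainty for Type A evaluation is u = s / sqrt(n).
u = 3.7042 / sqrt(5)
u = 3.7042 / 2.2361
u = 1.6566

1.6566


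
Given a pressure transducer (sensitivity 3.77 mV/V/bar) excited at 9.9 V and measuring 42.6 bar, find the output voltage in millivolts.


Output = sensitivity * Vex * P.
Vout = 3.77 * 9.9 * 42.6
Vout = 37.323 * 42.6
Vout = 1589.96 mV

1589.96 mV


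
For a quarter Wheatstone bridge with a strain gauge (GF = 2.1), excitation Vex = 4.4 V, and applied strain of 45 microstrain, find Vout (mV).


Quarter bridge output: Vout = (GF * epsilon * Vex) / 4.
Vout = (2.1 * 45e-6 * 4.4) / 4
Vout = 0.0004158 / 4 V
Vout = 0.00010395 V = 0.104 mV

0.104 mV


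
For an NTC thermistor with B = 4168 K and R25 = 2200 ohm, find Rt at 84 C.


NTC thermistor equation: Rt = R25 * exp(B * (1/T - 1/T25)).
T in Kelvin: 357.15 K, T25 = 298.15 K
1/T - 1/T25 = 1/357.15 - 1/298.15 = -0.00055407
B * (1/T - 1/T25) = 4168 * -0.00055407 = -2.3094
Rt = 2200 * exp(-2.3094) = 218.5 ohm

218.5 ohm


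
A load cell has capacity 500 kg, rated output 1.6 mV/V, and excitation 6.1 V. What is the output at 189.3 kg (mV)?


Vout = rated_output * Vex * (load / capacity).
Vout = 1.6 * 6.1 * (189.3 / 500)
Vout = 1.6 * 6.1 * 0.3786
Vout = 3.695 mV

3.695 mV


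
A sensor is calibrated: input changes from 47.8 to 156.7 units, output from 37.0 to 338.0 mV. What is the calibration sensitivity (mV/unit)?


Sensitivity = (y2 - y1) / (x2 - x1).
S = (338.0 - 37.0) / (156.7 - 47.8)
S = 301.0 / 108.9
S = 2.764 mV/unit

2.764 mV/unit


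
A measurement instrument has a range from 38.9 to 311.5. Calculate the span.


Span = upper range - lower range.
Span = 311.5 - (38.9)
Span = 272.6

272.6


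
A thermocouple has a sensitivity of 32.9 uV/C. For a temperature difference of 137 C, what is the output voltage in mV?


The thermocouple output V = sensitivity * dT.
V = 32.9 uV/C * 137 C
V = 4507.3 uV
V = 4.507 mV

4.507 mV


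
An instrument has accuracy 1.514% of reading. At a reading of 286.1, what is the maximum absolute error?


Absolute error = (accuracy% / 100) * reading.
Error = (1.514 / 100) * 286.1
Error = 0.01514 * 286.1
Error = 4.3316

4.3316


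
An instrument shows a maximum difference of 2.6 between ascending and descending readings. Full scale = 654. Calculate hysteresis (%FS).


Hysteresis = (max difference / full scale) * 100%.
H = (2.6 / 654) * 100
H = 0.398 %FS

0.398 %FS


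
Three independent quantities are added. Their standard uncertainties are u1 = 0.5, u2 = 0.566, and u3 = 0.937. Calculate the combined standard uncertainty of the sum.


For a sum of independent quantities, uc = sqrt(u1^2 + u2^2 + u3^2).
uc = sqrt(0.5^2 + 0.566^2 + 0.937^2)
uc = sqrt(0.25 + 0.320356 + 0.877969)
uc = 1.2035

1.2035


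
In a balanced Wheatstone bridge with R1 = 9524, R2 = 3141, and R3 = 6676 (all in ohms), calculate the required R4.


At balance: R1*R4 = R2*R3, so R4 = R2*R3/R1.
R4 = 3141 * 6676 / 9524
R4 = 20969316 / 9524
R4 = 2201.73 ohm

2201.73 ohm


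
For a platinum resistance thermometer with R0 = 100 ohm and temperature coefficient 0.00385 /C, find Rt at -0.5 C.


The RTD equation: Rt = R0 * (1 + alpha * T).
Rt = 100 * (1 + 0.00385 * -0.5)
Rt = 100 * (1 + -0.001925)
Rt = 100 * 0.998075
Rt = 99.808 ohm

99.808 ohm


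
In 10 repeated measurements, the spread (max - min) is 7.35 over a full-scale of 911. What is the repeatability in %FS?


Repeatability = (spread / full scale) * 100%.
R = (7.35 / 911) * 100
R = 0.807 %FS

0.807 %FS


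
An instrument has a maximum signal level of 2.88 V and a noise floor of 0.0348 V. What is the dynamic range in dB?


Dynamic range = 20 * log10(Vmax / Vnoise).
DR = 20 * log10(2.88 / 0.0348)
DR = 20 * log10(82.76)
DR = 38.36 dB

38.36 dB


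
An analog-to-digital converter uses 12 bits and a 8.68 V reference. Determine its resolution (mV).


The resolution (LSB) of an ADC is Vref / 2^n.
LSB = 8.68 / 2^12
LSB = 8.68 / 4096
LSB = 0.00211914 V = 2.11914062 mV

2.11914062 mV


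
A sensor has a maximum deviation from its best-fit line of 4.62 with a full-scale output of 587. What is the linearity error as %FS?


Linearity error = (max deviation / full scale) * 100%.
Linearity = (4.62 / 587) * 100
Linearity = 0.787 %FS

0.787 %FS


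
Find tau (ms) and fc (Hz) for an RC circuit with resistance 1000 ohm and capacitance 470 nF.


Time constant: tau = R * C.
tau = 1000 * 4.70e-07 = 0.00047 s
tau = 0.47 ms
Cutoff frequency: fc = 1 / (2*pi*R*C).
fc = 1 / (2*pi*0.00047) = 338.63 Hz

tau = 0.47 ms, fc = 338.63 Hz


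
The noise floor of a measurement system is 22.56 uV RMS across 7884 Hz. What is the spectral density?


Noise spectral density = Vrms / sqrt(BW).
NSD = 22.56 / sqrt(7884)
NSD = 22.56 / 88.7919
NSD = 0.2541 uV/sqrt(Hz)

0.2541 uV/sqrt(Hz)


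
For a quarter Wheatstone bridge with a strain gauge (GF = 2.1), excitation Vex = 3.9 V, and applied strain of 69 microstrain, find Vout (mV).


Quarter bridge output: Vout = (GF * epsilon * Vex) / 4.
Vout = (2.1 * 69e-6 * 3.9) / 4
Vout = 0.00056511 / 4 V
Vout = 0.00014128 V = 0.1413 mV

0.1413 mV


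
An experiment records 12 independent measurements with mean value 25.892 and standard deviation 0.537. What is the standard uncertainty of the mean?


The standard uncertainty for Type A evaluation is u = s / sqrt(n).
u = 0.537 / sqrt(12)
u = 0.537 / 3.4641
u = 0.155

0.155


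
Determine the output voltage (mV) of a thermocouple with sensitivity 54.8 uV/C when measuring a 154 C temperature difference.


The thermocouple output V = sensitivity * dT.
V = 54.8 uV/C * 154 C
V = 8439.2 uV
V = 8.439 mV

8.439 mV


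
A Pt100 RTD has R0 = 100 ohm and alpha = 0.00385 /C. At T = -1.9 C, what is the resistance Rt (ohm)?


The RTD equation: Rt = R0 * (1 + alpha * T).
Rt = 100 * (1 + 0.00385 * -1.9)
Rt = 100 * (1 + -0.007315)
Rt = 100 * 0.992685
Rt = 99.269 ohm

99.269 ohm


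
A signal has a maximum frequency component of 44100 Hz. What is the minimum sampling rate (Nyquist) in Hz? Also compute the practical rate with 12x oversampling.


By Nyquist theorem, fs_min = 2 * fmax.
fs_min = 2 * 44100 = 88200 Hz
Practical rate = 12 * fs_min = 12 * 88200 = 1058400 Hz

fs_min = 88200 Hz, fs_practical = 1058400 Hz


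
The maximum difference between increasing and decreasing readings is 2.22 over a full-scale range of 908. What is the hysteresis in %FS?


Hysteresis = (max difference / full scale) * 100%.
H = (2.22 / 908) * 100
H = 0.244 %FS

0.244 %FS


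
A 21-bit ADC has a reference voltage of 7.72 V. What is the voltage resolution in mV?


The resolution (LSB) of an ADC is Vref / 2^n.
LSB = 7.72 / 2^21
LSB = 7.72 / 2097152
LSB = 3.68e-06 V = 0.00368118 mV

0.00368118 mV


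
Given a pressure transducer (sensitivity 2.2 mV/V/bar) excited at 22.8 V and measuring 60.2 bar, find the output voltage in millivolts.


Output = sensitivity * Vex * P.
Vout = 2.2 * 22.8 * 60.2
Vout = 50.16 * 60.2
Vout = 3019.63 mV

3019.63 mV


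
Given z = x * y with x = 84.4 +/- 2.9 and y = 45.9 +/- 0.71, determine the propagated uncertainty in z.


For a product z = x*y, the relative uncertainty is:
uz/z = sqrt((ux/x)^2 + (uy/y)^2)
Relative uncertainties: ux/x = 2.9/84.4 = 0.03436
uy/y = 0.71/45.9 = 0.015468
z = 84.4 * 45.9 = 3874.0
uz = 3874.0 * sqrt(0.03436^2 + 0.015468^2) = 145.977

145.977


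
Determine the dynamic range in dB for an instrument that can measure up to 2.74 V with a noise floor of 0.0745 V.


Dynamic range = 20 * log10(Vmax / Vnoise).
DR = 20 * log10(2.74 / 0.0745)
DR = 20 * log10(36.78)
DR = 31.31 dB

31.31 dB


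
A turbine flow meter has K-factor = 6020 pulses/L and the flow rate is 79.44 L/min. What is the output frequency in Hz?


Frequency = K * Q / 60 (converting L/min to L/s).
f = 6020 * 79.44 / 60
f = 478228.8 / 60
f = 7970.48 Hz

7970.48 Hz


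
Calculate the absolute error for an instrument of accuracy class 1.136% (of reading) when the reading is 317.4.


Absolute error = (accuracy% / 100) * reading.
Error = (1.136 / 100) * 317.4
Error = 0.01136 * 317.4
Error = 3.6057

3.6057


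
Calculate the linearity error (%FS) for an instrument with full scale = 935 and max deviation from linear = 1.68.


Linearity error = (max deviation / full scale) * 100%.
Linearity = (1.68 / 935) * 100
Linearity = 0.18 %FS

0.18 %FS


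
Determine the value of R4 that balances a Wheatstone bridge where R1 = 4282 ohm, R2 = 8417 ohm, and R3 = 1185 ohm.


At balance: R1*R4 = R2*R3, so R4 = R2*R3/R1.
R4 = 8417 * 1185 / 4282
R4 = 9974145 / 4282
R4 = 2329.32 ohm

2329.32 ohm


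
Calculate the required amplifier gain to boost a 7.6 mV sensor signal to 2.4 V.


Gain = Vout / Vin (converting to same units).
G = 2.4 V / 7.6 mV
G = 2400.0 mV / 7.6 mV
G = 315.79

315.79


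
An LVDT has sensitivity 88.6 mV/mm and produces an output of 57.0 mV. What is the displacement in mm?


Displacement = Vout / sensitivity.
d = 57.0 / 88.6
d = 0.643 mm

0.643 mm


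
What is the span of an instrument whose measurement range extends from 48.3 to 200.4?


Span = upper range - lower range.
Span = 200.4 - (48.3)
Span = 152.1

152.1


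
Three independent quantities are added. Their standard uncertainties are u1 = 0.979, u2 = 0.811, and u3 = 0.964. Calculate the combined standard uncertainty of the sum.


For a sum of independent quantities, uc = sqrt(u1^2 + u2^2 + u3^2).
uc = sqrt(0.979^2 + 0.811^2 + 0.964^2)
uc = sqrt(0.958441 + 0.657721 + 0.929296)
uc = 1.5954

1.5954


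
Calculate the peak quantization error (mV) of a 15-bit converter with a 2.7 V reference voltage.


The maximum quantization error is +/- LSB/2.
LSB = Vref / 2^n = 2.7 / 32768 = 8.24e-05 V
Max error = LSB / 2 = 8.24e-05 / 2 = 4.12e-05 V
Max error = 0.0412 mV

0.0412 mV


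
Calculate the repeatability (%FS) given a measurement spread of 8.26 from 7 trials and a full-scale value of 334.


Repeatability = (spread / full scale) * 100%.
R = (8.26 / 334) * 100
R = 2.473 %FS

2.473 %FS


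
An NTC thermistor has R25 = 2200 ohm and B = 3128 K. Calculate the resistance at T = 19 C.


NTC thermistor equation: Rt = R25 * exp(B * (1/T - 1/T25)).
T in Kelvin: 292.15 K, T25 = 298.15 K
1/T - 1/T25 = 1/292.15 - 1/298.15 = 6.888e-05
B * (1/T - 1/T25) = 3128 * 6.888e-05 = 0.2155
Rt = 2200 * exp(0.2155) = 2729.0 ohm

2729.0 ohm


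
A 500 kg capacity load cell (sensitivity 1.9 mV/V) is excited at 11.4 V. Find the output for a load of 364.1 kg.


Vout = rated_output * Vex * (load / capacity).
Vout = 1.9 * 11.4 * (364.1 / 500)
Vout = 1.9 * 11.4 * 0.7282
Vout = 15.773 mV

15.773 mV


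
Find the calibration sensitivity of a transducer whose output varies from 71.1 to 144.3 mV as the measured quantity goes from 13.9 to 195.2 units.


Sensitivity = (y2 - y1) / (x2 - x1).
S = (144.3 - 71.1) / (195.2 - 13.9)
S = 73.2 / 181.3
S = 0.4038 mV/unit

0.4038 mV/unit


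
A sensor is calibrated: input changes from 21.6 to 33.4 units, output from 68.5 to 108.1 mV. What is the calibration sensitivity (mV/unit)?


Sensitivity = (y2 - y1) / (x2 - x1).
S = (108.1 - 68.5) / (33.4 - 21.6)
S = 39.6 / 11.8
S = 3.3559 mV/unit

3.3559 mV/unit


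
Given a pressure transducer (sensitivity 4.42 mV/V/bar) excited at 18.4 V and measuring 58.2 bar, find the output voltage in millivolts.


Output = sensitivity * Vex * P.
Vout = 4.42 * 18.4 * 58.2
Vout = 81.328 * 58.2
Vout = 4733.29 mV

4733.29 mV


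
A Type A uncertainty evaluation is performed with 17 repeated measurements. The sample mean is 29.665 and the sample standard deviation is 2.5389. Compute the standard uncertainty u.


The standard uncertainty for Type A evaluation is u = s / sqrt(n).
u = 2.5389 / sqrt(17)
u = 2.5389 / 4.1231
u = 0.6158

0.6158


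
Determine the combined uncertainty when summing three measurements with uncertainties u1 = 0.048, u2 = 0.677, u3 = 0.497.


For a sum of independent quantities, uc = sqrt(u1^2 + u2^2 + u3^2).
uc = sqrt(0.048^2 + 0.677^2 + 0.497^2)
uc = sqrt(0.002304 + 0.458329 + 0.247009)
uc = 0.8412

0.8412


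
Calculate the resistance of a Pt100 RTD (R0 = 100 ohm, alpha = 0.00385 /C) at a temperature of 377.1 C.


The RTD equation: Rt = R0 * (1 + alpha * T).
Rt = 100 * (1 + 0.00385 * 377.1)
Rt = 100 * (1 + 1.451835)
Rt = 100 * 2.451835
Rt = 245.184 ohm

245.184 ohm


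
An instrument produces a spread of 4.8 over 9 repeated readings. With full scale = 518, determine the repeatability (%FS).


Repeatability = (spread / full scale) * 100%.
R = (4.8 / 518) * 100
R = 0.927 %FS

0.927 %FS


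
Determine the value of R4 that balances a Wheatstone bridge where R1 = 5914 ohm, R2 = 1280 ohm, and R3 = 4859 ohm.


At balance: R1*R4 = R2*R3, so R4 = R2*R3/R1.
R4 = 1280 * 4859 / 5914
R4 = 6219520 / 5914
R4 = 1051.66 ohm

1051.66 ohm


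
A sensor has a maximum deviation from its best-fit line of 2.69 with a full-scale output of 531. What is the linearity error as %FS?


Linearity error = (max deviation / full scale) * 100%.
Linearity = (2.69 / 531) * 100
Linearity = 0.507 %FS

0.507 %FS


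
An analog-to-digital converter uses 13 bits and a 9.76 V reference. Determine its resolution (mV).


The resolution (LSB) of an ADC is Vref / 2^n.
LSB = 9.76 / 2^13
LSB = 9.76 / 8192
LSB = 0.00119141 V = 1.19140625 mV

1.19140625 mV


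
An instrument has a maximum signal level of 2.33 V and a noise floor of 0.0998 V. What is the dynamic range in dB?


Dynamic range = 20 * log10(Vmax / Vnoise).
DR = 20 * log10(2.33 / 0.0998)
DR = 20 * log10(23.35)
DR = 27.36 dB

27.36 dB


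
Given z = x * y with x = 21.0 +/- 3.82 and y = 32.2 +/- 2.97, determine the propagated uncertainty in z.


For a product z = x*y, the relative uncertainty is:
uz/z = sqrt((ux/x)^2 + (uy/y)^2)
Relative uncertainties: ux/x = 3.82/21.0 = 0.181905
uy/y = 2.97/32.2 = 0.092236
z = 21.0 * 32.2 = 676.2
uz = 676.2 * sqrt(0.181905^2 + 0.092236^2) = 137.913

137.913


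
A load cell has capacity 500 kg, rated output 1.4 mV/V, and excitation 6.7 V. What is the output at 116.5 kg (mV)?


Vout = rated_output * Vex * (load / capacity).
Vout = 1.4 * 6.7 * (116.5 / 500)
Vout = 1.4 * 6.7 * 0.233
Vout = 2.186 mV

2.186 mV


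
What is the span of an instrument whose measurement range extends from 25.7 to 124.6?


Span = upper range - lower range.
Span = 124.6 - (25.7)
Span = 98.9

98.9


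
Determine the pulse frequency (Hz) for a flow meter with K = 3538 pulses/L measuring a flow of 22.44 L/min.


Frequency = K * Q / 60 (converting L/min to L/s).
f = 3538 * 22.44 / 60
f = 79392.72 / 60
f = 1323.21 Hz

1323.21 Hz


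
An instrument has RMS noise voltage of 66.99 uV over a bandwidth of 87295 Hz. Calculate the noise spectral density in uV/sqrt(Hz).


Noise spectral density = Vrms / sqrt(BW).
NSD = 66.99 / sqrt(87295)
NSD = 66.99 / 295.4573
NSD = 0.2267 uV/sqrt(Hz)

0.2267 uV/sqrt(Hz)


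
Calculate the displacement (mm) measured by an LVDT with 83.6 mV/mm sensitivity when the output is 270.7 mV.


Displacement = Vout / sensitivity.
d = 270.7 / 83.6
d = 3.238 mm

3.238 mm


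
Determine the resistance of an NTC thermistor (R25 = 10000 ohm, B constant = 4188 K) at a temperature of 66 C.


NTC thermistor equation: Rt = R25 * exp(B * (1/T - 1/T25)).
T in Kelvin: 339.15 K, T25 = 298.15 K
1/T - 1/T25 = 1/339.15 - 1/298.15 = -0.00040547
B * (1/T - 1/T25) = 4188 * -0.00040547 = -1.6981
Rt = 10000 * exp(-1.6981) = 1830.3 ohm

1830.3 ohm


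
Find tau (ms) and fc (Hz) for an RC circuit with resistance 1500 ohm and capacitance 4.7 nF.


Time constant: tau = R * C.
tau = 1500 * 4.70e-09 = 7.05e-06 s
tau = 0.0071 ms
Cutoff frequency: fc = 1 / (2*pi*R*C).
fc = 1 / (2*pi*7.05e-06) = 22575.17 Hz

tau = 0.0071 ms, fc = 22575.17 Hz
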